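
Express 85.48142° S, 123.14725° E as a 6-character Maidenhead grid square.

Offset from 180°W / 90°S: lon 303.1472°, lat 4.5186°.
Field: lon ⌊303.1472/20⌋ = 15 → P; lat ⌊4.5186/10⌋ = 0 → A.
Square: lon ⌊3.1472/2⌋ = 1; lat ⌊4.5186/1⌋ = 4.
Subsquare: lon ⌊1.1472/0.0833333⌋ = 13 → n; lat ⌊0.5186/0.0416667⌋ = 12 → m.

PA14nm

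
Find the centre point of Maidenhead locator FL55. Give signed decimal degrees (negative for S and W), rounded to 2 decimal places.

Field F=5, L=11: +5·20° lon, +11·10° lat → SW at lon -80°, lat 20°.
Square 5, 5: +5·2° lon, +5·1° lat → SW at lon -70°, lat 25°.
Cell spans 2° lon × 1° lat. Centre is SW corner plus half of each.
latitude 25.50, longitude -69.00.

25.50, -69.00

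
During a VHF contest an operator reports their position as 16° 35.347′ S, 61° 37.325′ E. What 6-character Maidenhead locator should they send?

Add 180° to longitude and 90° to latitude: 241.6221, 73.4109.
Field: lon ⌊241.6221/20⌋ = 12 → M; lat ⌊73.4109/10⌋ = 7 → H.
Square: lon ⌊1.6221/2⌋ = 0; lat ⌊3.4109/1⌋ = 3.
Subsquare: lon ⌊1.6221/0.0833333⌋ = 19 → t; lat ⌊0.4109/0.0416667⌋ = 9 → j.

MH03tj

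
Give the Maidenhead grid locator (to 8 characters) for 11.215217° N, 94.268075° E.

NK71df21

Offset from 180°W / 90°S: lon 274.26808°, lat 101.21522°.
Field (20°×10°, letters A–R): lon ⌊274.26808/20⌋ = 13 → N; lat ⌊101.21522/10⌋ = 10 → K.
Square (2°×1°, digits 0–9): lon ⌊14.26808/2⌋ = 7; lat ⌊1.21522/1⌋ = 1.
Subsquare (5′×2.5′, letters a–x): lon ⌊0.26808/0.0833333⌋ = 3 → d; lat ⌊0.21522/0.0416667⌋ = 5 → f.
Extended square (30″×15″, digits 0–9): lon ⌊0.01808/0.00833333⌋ = 2; lat ⌊0.00688/0.00416667⌋ = 1.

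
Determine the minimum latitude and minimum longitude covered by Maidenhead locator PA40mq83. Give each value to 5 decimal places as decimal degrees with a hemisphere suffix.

89.32083° S, 129.06667° E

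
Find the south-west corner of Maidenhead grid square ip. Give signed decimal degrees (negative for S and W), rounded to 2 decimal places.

60.00, -20.00

Field I=8, P=15: +8·20° lon, +15·10° lat → SW at lon -20°, lat 60°.
latitude 60.00, longitude -20.00.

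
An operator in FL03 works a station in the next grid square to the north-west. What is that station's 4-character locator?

Longitude square 0; −1 → -1, wraps to 9, carry into field.
Longitude field F = 5; −1 → 4 = E.
Latitude square 3; +1 → 4.

EL94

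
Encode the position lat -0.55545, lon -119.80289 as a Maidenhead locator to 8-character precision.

DI09ck36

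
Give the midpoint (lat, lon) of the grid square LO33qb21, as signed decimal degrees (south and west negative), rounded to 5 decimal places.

Field L=11, O=14: +11·20° lon, +14·10° lat → SW at lon 40°, lat 50°.
Square 3, 3: +3·2° lon, +3·1° lat → SW at lon 46°, lat 53°.
Subsquare q=16, b=1: +16·0.0833333° lon, +1·0.0416667° lat → SW at lon 47.3333°, lat 53.0417°.
Extended square 2, 1: +2·0.00833333° lon, +1·0.00416667° lat → SW at lon 47.35°, lat 53.0458°.
Cell spans 0.00833333° lon × 0.00416667° lat. Centre is SW corner plus half of each.
latitude 53.04792, longitude 47.35417.

53.04792, 47.35417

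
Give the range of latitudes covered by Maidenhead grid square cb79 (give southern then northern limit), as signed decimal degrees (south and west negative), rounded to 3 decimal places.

-71.000, -70.000

Field C=2, B=1: +2·20° lon, +1·10° lat → SW at lon -140°, lat -80°.
Square 7, 9: +7·2° lon, +9·1° lat → SW at lon -126°, lat -71°.
Cell spans 2° lon × 1° lat.
south -71.000, north -70.000.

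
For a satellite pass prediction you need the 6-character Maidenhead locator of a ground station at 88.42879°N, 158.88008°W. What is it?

BR08nk

Add 180° to longitude and 90° to latitude: 21.1199, 178.4288.
Field: 21.1199/20 → 1 → B, 178.4288/10 → 17 → R; chars BR.
Square: 1.1199/2 → 0, 8.4288/1 → 8; chars 08.
Subsquare: 1.1199/0.0833333 → 13 → n, 0.4288/0.0416667 → 10 → k; chars nk.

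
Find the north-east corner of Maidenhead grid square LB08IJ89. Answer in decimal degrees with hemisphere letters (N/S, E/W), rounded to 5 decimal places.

71.58333° S, 40.74167° E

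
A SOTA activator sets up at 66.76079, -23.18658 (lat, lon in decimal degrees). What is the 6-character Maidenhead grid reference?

HP86js

Shift to the Maidenhead origin (180°W, 90°S): lon 156.8134, lat 156.7608.
Field: lon ⌊156.8134/20⌋ = 7 → H; lat ⌊156.7608/10⌋ = 15 → P.
Square: lon ⌊16.8134/2⌋ = 8; lat ⌊6.7608/1⌋ = 6.
Subsquare: lon ⌊0.8134/0.0833333⌋ = 9 → j; lat ⌊0.7608/0.0416667⌋ = 18 → s.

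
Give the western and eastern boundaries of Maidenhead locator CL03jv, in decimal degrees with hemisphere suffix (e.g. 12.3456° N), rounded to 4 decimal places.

139.2500° W, 139.1667° W

Field C=2, L=11: +2·20° lon, +11·10° lat → SW at lon -140°, lat 20°.
Square 0, 3: +0·2° lon, +3·1° lat → SW at lon -140°, lat 23°.
Subsquare j=9, v=21: +9·0.0833333° lon, +21·0.0416667° lat → SW at lon -139.25°, lat 23.875°.
Cell spans 0.0833333° lon × 0.0416667° lat.
west 139.2500° W, east 139.1667° W.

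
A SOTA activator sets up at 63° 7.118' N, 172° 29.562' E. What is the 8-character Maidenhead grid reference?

RP63fc98

Add 180° to longitude and 90° to latitude: 352.49270, 153.11863.
Field: lon ⌊352.49270/20⌋ = 17 → R; lat ⌊153.11863/10⌋ = 15 → P.
Square: lon ⌊12.49270/2⌋ = 6; lat ⌊3.11863/1⌋ = 3.
Subsquare: lon ⌊0.49270/0.0833333⌋ = 5 → f; lat ⌊0.11863/0.0416667⌋ = 2 → c.
Extended square: lon ⌊0.07603/0.00833333⌋ = 9; lat ⌊0.03530/0.00416667⌋ = 8.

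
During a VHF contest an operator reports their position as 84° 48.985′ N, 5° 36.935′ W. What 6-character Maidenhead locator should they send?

IR74et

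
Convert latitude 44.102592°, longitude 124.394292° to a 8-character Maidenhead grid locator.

PN24ec74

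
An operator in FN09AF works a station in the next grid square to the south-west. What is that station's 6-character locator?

EN99xe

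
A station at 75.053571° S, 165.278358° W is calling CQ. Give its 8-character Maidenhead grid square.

AB74iw67

Shift to the Maidenhead origin (180°W, 90°S): lon 14.72164, lat 14.94643.
Field (20°×10°, letters A–R): 14.72164/20 → 0 → A, 14.94643/10 → 1 → B; chars AB.
Square (2°×1°, digits 0–9): 14.72164/2 → 7, 4.94643/1 → 4; chars 74.
Subsquare (5′×2.5′, letters a–x): 0.72164/0.0833333 → 8 → i, 0.94643/0.0416667 → 22 → w; chars iw.
Extended square (30″×15″, digits 0–9): 0.05498/0.00833333 → 6, 0.02976/0.00416667 → 7; chars 67.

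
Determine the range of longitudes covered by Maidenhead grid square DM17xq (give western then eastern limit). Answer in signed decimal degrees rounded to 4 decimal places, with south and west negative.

-116.0833, -116.0000

Field D=3, M=12: +3·20° lon, +12·10° lat → SW at lon -120°, lat 30°.
Square 1, 7: +1·2° lon, +7·1° lat → SW at lon -118°, lat 37°.
Subsquare x=23, q=16: +23·0.0833333° lon, +16·0.0416667° lat → SW at lon -116.083°, lat 37.6667°.
Cell spans 0.0833333° lon × 0.0416667° lat.
west -116.0833, east -116.0000.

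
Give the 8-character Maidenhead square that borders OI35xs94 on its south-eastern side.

OI45as03

Longitude extended square 9; +1 → 10, wraps to 0, carry into subsquare.
Longitude subsquare x = 23; +1 → 24, wraps to 0 = a, carry into square.
Longitude square 3; +1 → 4.
Latitude extended square 4; −1 → 3.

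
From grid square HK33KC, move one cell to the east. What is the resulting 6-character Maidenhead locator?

Longitude subsquare k = 10; +1 → 11 = l.
The latitude characters are unchanged.

HK33lc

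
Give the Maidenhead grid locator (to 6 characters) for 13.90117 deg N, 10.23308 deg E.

JK53cv

Add 180° to longitude and 90° to latitude: 190.2331, 103.9012.
Field: 190.2331/20 → 9 → J, 103.9012/10 → 10 → K; chars JK.
Square: 10.2331/2 → 5, 3.9012/1 → 3; chars 53.
Subsquare: 0.2331/0.0833333 → 2 → c, 0.9012/0.0416667 → 21 → v; chars cv.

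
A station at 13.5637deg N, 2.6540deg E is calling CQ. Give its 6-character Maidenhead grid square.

JK13hn

Shift to the Maidenhead origin (180°W, 90°S): lon 182.6540, lat 103.5637.
Field: 182.6540/20 → 9 → J, 103.5637/10 → 10 → K; chars JK.
Square: 2.6540/2 → 1, 3.5637/1 → 3; chars 13.
Subsquare: 0.6540/0.0833333 → 7 → h, 0.5637/0.0416667 → 13 → n; chars hn.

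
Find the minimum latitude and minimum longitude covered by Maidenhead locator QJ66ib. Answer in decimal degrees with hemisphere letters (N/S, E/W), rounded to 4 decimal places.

Field Q=16, J=9: +16·20° lon, +9·10° lat → SW at lon 140°, lat 0°.
Square 6, 6: +6·2° lon, +6·1° lat → SW at lon 152°, lat 6°.
Subsquare i=8, b=1: +8·0.0833333° lon, +1·0.0416667° lat → SW at lon 152.667°, lat 6.04167°.
latitude 6.0417° N, longitude 152.6667° E.

6.0417° N, 152.6667° E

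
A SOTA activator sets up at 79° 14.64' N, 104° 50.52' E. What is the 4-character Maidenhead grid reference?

OQ29

Offset from 180°W / 90°S: lon 284.84°, lat 169.24°.
Field: lon ⌊284.84/20⌋ = 14 → O; lat ⌊169.24/10⌋ = 16 → Q.
Square: lon ⌊4.84/2⌋ = 2; lat ⌊9.24/1⌋ = 9.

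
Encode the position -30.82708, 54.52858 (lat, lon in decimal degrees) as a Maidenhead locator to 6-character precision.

Add 180° to longitude and 90° to latitude: 234.5286, 59.1729.
Field (20°×10°, letters A–R): 234.5286/20 → 11 → L, 59.1729/10 → 5 → F; chars LF.
Square (2°×1°, digits 0–9): 14.5286/2 → 7, 9.1729/1 → 9; chars 79.
Subsquare (5′×2.5′, letters a–x): 0.5286/0.0833333 → 6 → g, 0.1729/0.0416667 → 4 → e; chars ge.

LF79ge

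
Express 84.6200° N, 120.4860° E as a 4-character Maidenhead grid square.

PR04

Offset from 180°W / 90°S: lon 300.49°, lat 174.62°.
Field: lon ⌊300.49/20⌋ = 15 → P; lat ⌊174.62/10⌋ = 17 → R.
Square: lon ⌊0.49/2⌋ = 0; lat ⌊4.62/1⌋ = 4.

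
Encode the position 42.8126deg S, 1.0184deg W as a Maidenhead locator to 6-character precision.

IE97le

Add 180° to longitude and 90° to latitude: 178.9816, 47.1874.
Field: lon ⌊178.9816/20⌋ = 8 → I; lat ⌊47.1874/10⌋ = 4 → E.
Square: lon ⌊18.9816/2⌋ = 9; lat ⌊7.1874/1⌋ = 7.
Subsquare: lon ⌊0.9816/0.0833333⌋ = 11 → l; lat ⌊0.1874/0.0416667⌋ = 4 → e.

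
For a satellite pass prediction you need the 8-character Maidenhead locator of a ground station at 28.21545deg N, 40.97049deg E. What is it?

Add 180° to longitude and 90° to latitude: 220.97049, 118.21545.
Field (20°×10°, letters A–R): 220.97049/20 → 11 → L, 118.21545/10 → 11 → L; chars LL.
Square (2°×1°, digits 0–9): 0.97049/2 → 0, 8.21545/1 → 8; chars 08.
Subsquare (5′×2.5′, letters a–x): 0.97049/0.0833333 → 11 → l, 0.21545/0.0416667 → 5 → f; chars lf.
Extended square (30″×15″, digits 0–9): 0.05382/0.00833333 → 6, 0.00712/0.00416667 → 1; chars 61.

LL08lf61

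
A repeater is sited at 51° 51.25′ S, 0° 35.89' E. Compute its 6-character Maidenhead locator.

JD08hd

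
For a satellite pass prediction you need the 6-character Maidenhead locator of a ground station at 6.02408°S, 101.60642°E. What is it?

Offset from 180°W / 90°S: lon 281.6064°, lat 83.9759°.
Field: lon ⌊281.6064/20⌋ = 14 → O; lat ⌊83.9759/10⌋ = 8 → I.
Square: lon ⌊1.6064/2⌋ = 0; lat ⌊3.9759/1⌋ = 3.
Subsquare: lon ⌊1.6064/0.0833333⌋ = 19 → t; lat ⌊0.9759/0.0416667⌋ = 23 → x.

OI03tx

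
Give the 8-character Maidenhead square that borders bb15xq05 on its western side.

Longitude extended square 0; −1 → -1, wraps to 9, carry into subsquare.
Longitude subsquare x = 23; −1 → 22 = w.
The latitude characters are unchanged.

BB15wq95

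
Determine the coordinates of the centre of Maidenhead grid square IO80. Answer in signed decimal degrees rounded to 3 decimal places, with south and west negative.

Field I=8, O=14: +8·20° lon, +14·10° lat → SW at lon -20°, lat 50°.
Square 8, 0: +8·2° lon, +0·1° lat → SW at lon -4°, lat 50°.
Cell spans 2° lon × 1° lat. Centre is SW corner plus half of each.
latitude 50.500, longitude -3.000.

50.500, -3.000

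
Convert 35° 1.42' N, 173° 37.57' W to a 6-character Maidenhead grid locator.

AM35ea

Shift to the Maidenhead origin (180°W, 90°S): lon 6.3738, lat 125.0237.
Field (20°×10°, letters A–R): 6.3738/20 → 0 → A, 125.0237/10 → 12 → M; chars AM.
Square (2°×1°, digits 0–9): 6.3738/2 → 3, 5.0237/1 → 5; chars 35.
Subsquare (5′×2.5′, letters a–x): 0.3738/0.0833333 → 4 → e, 0.0237/0.0416667 → 0 → a; chars ea.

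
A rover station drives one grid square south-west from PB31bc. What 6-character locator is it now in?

Longitude subsquare b = 1; −1 → 0 = a.
Latitude subsquare c = 2; −1 → 1 = b.

PB31ab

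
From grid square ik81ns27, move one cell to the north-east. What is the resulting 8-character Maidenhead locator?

IK81ns38

Longitude extended square 2; +1 → 3.
Latitude extended square 7; +1 → 8.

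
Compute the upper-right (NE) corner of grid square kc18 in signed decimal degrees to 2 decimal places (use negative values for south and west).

-61.00, 24.00

Field K=10, C=2: +10·20° lon, +2·10° lat → SW at lon 20°, lat -70°.
Square 1, 8: +1·2° lon, +8·1° lat → SW at lon 22°, lat -62°.
Cell spans 2° lon × 1° lat. NE corner is SW corner plus one full cell.
latitude -61.00, longitude 24.00.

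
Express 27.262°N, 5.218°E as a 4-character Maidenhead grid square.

Shift to the Maidenhead origin (180°W, 90°S): lon 185.22, lat 117.26.
Field (20°×10°, letters A–R): 185.22/20 → 9 → J, 117.26/10 → 11 → L; chars JL.
Square (2°×1°, digits 0–9): 5.22/2 → 2, 7.26/1 → 7; chars 27.

JL27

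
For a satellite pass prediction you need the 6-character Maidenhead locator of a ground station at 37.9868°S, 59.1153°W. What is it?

GF02ka

Shift to the Maidenhead origin (180°W, 90°S): lon 120.8847, lat 52.0132.
Field: lon ⌊120.8847/20⌋ = 6 → G; lat ⌊52.0132/10⌋ = 5 → F.
Square: lon ⌊0.8847/2⌋ = 0; lat ⌊2.0132/1⌋ = 2.
Subsquare: lon ⌊0.8847/0.0833333⌋ = 10 → k; lat ⌊0.0132/0.0416667⌋ = 0 → a.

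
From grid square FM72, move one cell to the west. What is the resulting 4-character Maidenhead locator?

Longitude square 7; −1 → 6.
The latitude characters are unchanged.

FM62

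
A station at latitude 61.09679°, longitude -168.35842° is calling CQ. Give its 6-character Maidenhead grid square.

Offset from 180°W / 90°S: lon 11.6416°, lat 151.0968°.
Field (20°×10°, letters A–R): lon ⌊11.6416/20⌋ = 0 → A; lat ⌊151.0968/10⌋ = 15 → P.
Square (2°×1°, digits 0–9): lon ⌊11.6416/2⌋ = 5; lat ⌊1.0968/1⌋ = 1.
Subsquare (5′×2.5′, letters a–x): lon ⌊1.6416/0.0833333⌋ = 19 → t; lat ⌊0.0968/0.0416667⌋ = 2 → c.

AP51tc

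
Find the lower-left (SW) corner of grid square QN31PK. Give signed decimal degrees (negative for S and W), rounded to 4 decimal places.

Field Q=16, N=13: +16·20° lon, +13·10° lat → SW at lon 140°, lat 40°.
Square 3, 1: +3·2° lon, +1·1° lat → SW at lon 146°, lat 41°.
Subsquare p=15, k=10: +15·0.0833333° lon, +10·0.0416667° lat → SW at lon 147.25°, lat 41.4167°.
latitude 41.4167, longitude 147.2500.

41.4167, 147.2500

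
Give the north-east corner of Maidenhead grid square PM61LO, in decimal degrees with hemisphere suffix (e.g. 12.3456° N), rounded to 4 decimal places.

31.6250° N, 133.0000° E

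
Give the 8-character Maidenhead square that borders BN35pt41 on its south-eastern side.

Longitude extended square 4; +1 → 5.
Latitude extended square 1; −1 → 0.

BN35pt50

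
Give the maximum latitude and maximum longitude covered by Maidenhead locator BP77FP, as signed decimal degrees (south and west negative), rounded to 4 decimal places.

67.6667, -145.5000

Field B=1, P=15: +1·20° lon, +15·10° lat → SW at lon -160°, lat 60°.
Square 7, 7: +7·2° lon, +7·1° lat → SW at lon -146°, lat 67°.
Subsquare f=5, p=15: +5·0.0833333° lon, +15·0.0416667° lat → SW at lon -145.583°, lat 67.625°.
Cell spans 0.0833333° lon × 0.0416667° lat. NE corner is SW corner plus one full cell.
latitude 67.6667, longitude -145.5000.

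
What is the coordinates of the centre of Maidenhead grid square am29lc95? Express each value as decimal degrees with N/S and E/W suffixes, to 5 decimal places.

39.10625° N, 175.00417° W

Field A=0, M=12: +0·20° lon, +12·10° lat → SW at lon -180°, lat 30°.
Square 2, 9: +2·2° lon, +9·1° lat → SW at lon -176°, lat 39°.
Subsquare l=11, c=2: +11·0.0833333° lon, +2·0.0416667° lat → SW at lon -175.083°, lat 39.0833°.
Extended square 9, 5: +9·0.00833333° lon, +5·0.00416667° lat → SW at lon -175.008°, lat 39.1042°.
Cell spans 0.00833333° lon × 0.00416667° lat. Centre is SW corner plus half of each.
latitude 39.10625° N, longitude 175.00417° W.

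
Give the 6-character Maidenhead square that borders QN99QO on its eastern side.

QN99ro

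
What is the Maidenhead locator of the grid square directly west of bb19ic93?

BB19ic83

Longitude extended square 9; −1 → 8.
The latitude characters are unchanged.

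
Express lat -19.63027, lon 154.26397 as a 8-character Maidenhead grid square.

Offset from 180°W / 90°S: lon 334.26397°, lat 70.36973°.
Field: lon ⌊334.26397/20⌋ = 16 → Q; lat ⌊70.36973/10⌋ = 7 → H.
Square: lon ⌊14.26397/2⌋ = 7; lat ⌊0.36973/1⌋ = 0.
Subsquare: lon ⌊0.26397/0.0833333⌋ = 3 → d; lat ⌊0.36973/0.0416667⌋ = 8 → i.
Extended square: lon ⌊0.01397/0.00833333⌋ = 1; lat ⌊0.03640/0.00416667⌋ = 8.

QH70di18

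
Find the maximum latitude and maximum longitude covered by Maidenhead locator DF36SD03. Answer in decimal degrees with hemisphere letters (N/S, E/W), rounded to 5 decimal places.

33.85833° S, 112.49167° W

Field D=3, F=5: +3·20° lon, +5·10° lat → SW at lon -120°, lat -40°.
Square 3, 6: +3·2° lon, +6·1° lat → SW at lon -114°, lat -34°.
Subsquare s=18, d=3: +18·0.0833333° lon, +3·0.0416667° lat → SW at lon -112.5°, lat -33.875°.
Extended square 0, 3: +0·0.00833333° lon, +3·0.00416667° lat → SW at lon -112.5°, lat -33.8625°.
Cell spans 0.00833333° lon × 0.00416667° lat. NE corner is SW corner plus one full cell.
latitude 33.85833° S, longitude 112.49167° W.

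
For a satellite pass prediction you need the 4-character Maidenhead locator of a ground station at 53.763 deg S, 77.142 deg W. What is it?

FD16

Offset from 180°W / 90°S: lon 102.86°, lat 36.24°.
Field: 102.86/20 → 5 → F, 36.24/10 → 3 → D; chars FD.
Square: 2.86/2 → 1, 6.24/1 → 6; chars 16.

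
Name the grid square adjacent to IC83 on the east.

Longitude square 8; +1 → 9.
The latitude characters are unchanged.

IC93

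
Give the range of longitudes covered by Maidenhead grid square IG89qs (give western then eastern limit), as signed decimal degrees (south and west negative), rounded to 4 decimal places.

Field I=8, G=6: +8·20° lon, +6·10° lat → SW at lon -20°, lat -30°.
Square 8, 9: +8·2° lon, +9·1° lat → SW at lon -4°, lat -21°.
Subsquare q=16, s=18: +16·0.0833333° lon, +18·0.0416667° lat → SW at lon -2.66667°, lat -20.25°.
Cell spans 0.0833333° lon × 0.0416667° lat.
west -2.6667, east -2.5833.

-2.6667, -2.5833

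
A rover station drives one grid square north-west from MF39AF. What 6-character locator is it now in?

MF29xg

Longitude subsquare a = 0; −1 → -1, wraps to 23 = x, carry into square.
Longitude square 3; −1 → 2.
Latitude subsquare f = 5; +1 → 6 = g.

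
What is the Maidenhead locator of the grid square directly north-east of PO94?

QO05

Longitude square 9; +1 → 10, wraps to 0, carry into field.
Longitude field P = 15; +1 → 16 = Q.
Latitude square 4; +1 → 5.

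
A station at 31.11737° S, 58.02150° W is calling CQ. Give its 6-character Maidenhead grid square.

Offset from 180°W / 90°S: lon 121.9785°, lat 58.8826°.
Field (20°×10°, letters A–R): lon ⌊121.9785/20⌋ = 6 → G; lat ⌊58.8826/10⌋ = 5 → F.
Square (2°×1°, digits 0–9): lon ⌊1.9785/2⌋ = 0; lat ⌊8.8826/1⌋ = 8.
Subsquare (5′×2.5′, letters a–x): lon ⌊1.9785/0.0833333⌋ = 23 → x; lat ⌊0.8826/0.0416667⌋ = 21 → v.

GF08xv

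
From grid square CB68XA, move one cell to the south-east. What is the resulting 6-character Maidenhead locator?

CB77ax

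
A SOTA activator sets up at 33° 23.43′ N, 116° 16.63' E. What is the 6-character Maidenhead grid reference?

Add 180° to longitude and 90° to latitude: 296.2772, 123.3905.
Field: lon ⌊296.2772/20⌋ = 14 → O; lat ⌊123.3905/10⌋ = 12 → M.
Square: lon ⌊16.2772/2⌋ = 8; lat ⌊3.3905/1⌋ = 3.
Subsquare: lon ⌊0.2772/0.0833333⌋ = 3 → d; lat ⌊0.3905/0.0416667⌋ = 9 → j.

OM83dj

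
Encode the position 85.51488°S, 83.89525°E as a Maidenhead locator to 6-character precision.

Shift to the Maidenhead origin (180°W, 90°S): lon 263.8953, lat 4.4851.
Field: 263.8953/20 → 13 → N, 4.4851/10 → 0 → A; chars NA.
Square: 3.8953/2 → 1, 4.4851/1 → 4; chars 14.
Subsquare: 1.8953/0.0833333 → 22 → w, 0.4851/0.0416667 → 11 → l; chars wl.

NA14wl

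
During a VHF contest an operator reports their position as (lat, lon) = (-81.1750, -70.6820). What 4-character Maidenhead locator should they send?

FA48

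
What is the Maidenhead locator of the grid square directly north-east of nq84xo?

NQ94ap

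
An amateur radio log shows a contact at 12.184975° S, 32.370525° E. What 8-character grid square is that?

KH67et45

Offset from 180°W / 90°S: lon 212.37052°, lat 77.81503°.
Field (20°×10°, letters A–R): lon ⌊212.37052/20⌋ = 10 → K; lat ⌊77.81503/10⌋ = 7 → H.
Square (2°×1°, digits 0–9): lon ⌊12.37052/2⌋ = 6; lat ⌊7.81503/1⌋ = 7.
Subsquare (5′×2.5′, letters a–x): lon ⌊0.37052/0.0833333⌋ = 4 → e; lat ⌊0.81503/0.0416667⌋ = 19 → t.
Extended square (30″×15″, digits 0–9): lon ⌊0.03719/0.00833333⌋ = 4; lat ⌊0.02336/0.00416667⌋ = 5.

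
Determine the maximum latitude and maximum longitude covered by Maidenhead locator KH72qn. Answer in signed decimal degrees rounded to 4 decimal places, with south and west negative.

-17.4167, 35.4167

Field K=10, H=7: +10·20° lon, +7·10° lat → SW at lon 20°, lat -20°.
Square 7, 2: +7·2° lon, +2·1° lat → SW at lon 34°, lat -18°.
Subsquare q=16, n=13: +16·0.0833333° lon, +13·0.0416667° lat → SW at lon 35.3333°, lat -17.4583°.
Cell spans 0.0833333° lon × 0.0416667° lat. NE corner is SW corner plus one full cell.
latitude -17.4167, longitude 35.4167.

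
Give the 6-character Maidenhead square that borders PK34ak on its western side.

Longitude subsquare a = 0; −1 → -1, wraps to 23 = x, carry into square.
Longitude square 3; −1 → 2.
The latitude characters are unchanged.

PK24xk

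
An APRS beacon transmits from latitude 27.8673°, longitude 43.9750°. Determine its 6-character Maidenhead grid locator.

LL17xu

Offset from 180°W / 90°S: lon 223.9750°, lat 117.8673°.
Field: lon ⌊223.9750/20⌋ = 11 → L; lat ⌊117.8673/10⌋ = 11 → L.
Square: lon ⌊3.9750/2⌋ = 1; lat ⌊7.8673/1⌋ = 7.
Subsquare: lon ⌊1.9750/0.0833333⌋ = 23 → x; lat ⌊0.8673/0.0416667⌋ = 20 → u.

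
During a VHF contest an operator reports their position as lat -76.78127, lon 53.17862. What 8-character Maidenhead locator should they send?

Shift to the Maidenhead origin (180°W, 90°S): lon 233.17862, lat 13.21873.
Field (20°×10°, letters A–R): lon ⌊233.17862/20⌋ = 11 → L; lat ⌊13.21873/10⌋ = 1 → B.
Square (2°×1°, digits 0–9): lon ⌊13.17862/2⌋ = 6; lat ⌊3.21873/1⌋ = 3.
Subsquare (5′×2.5′, letters a–x): lon ⌊1.17862/0.0833333⌋ = 14 → o; lat ⌊0.21873/0.0416667⌋ = 5 → f.
Extended square (30″×15″, digits 0–9): lon ⌊0.01195/0.00833333⌋ = 1; lat ⌊0.01040/0.00416667⌋ = 2.

LB63of12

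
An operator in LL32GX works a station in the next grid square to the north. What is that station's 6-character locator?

LL33ga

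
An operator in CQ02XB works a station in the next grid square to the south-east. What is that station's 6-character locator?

Longitude subsquare x = 23; +1 → 24, wraps to 0 = a, carry into square.
Longitude square 0; +1 → 1.
Latitude subsquare b = 1; −1 → 0 = a.

CQ12aa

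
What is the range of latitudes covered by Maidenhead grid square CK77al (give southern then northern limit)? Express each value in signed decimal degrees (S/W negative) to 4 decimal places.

17.4583, 17.5000

Field C=2, K=10: +2·20° lon, +10·10° lat → SW at lon -140°, lat 10°.
Square 7, 7: +7·2° lon, +7·1° lat → SW at lon -126°, lat 17°.
Subsquare a=0, l=11: +0·0.0833333° lon, +11·0.0416667° lat → SW at lon -126°, lat 17.4583°.
Cell spans 0.0833333° lon × 0.0416667° lat.
south 17.4583, north 17.5000.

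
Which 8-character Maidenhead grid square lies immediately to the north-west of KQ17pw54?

Longitude extended square 5; −1 → 4.
Latitude extended square 4; +1 → 5.

KQ17pw45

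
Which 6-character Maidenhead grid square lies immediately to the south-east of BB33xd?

Longitude subsquare x = 23; +1 → 24, wraps to 0 = a, carry into square.
Longitude square 3; +1 → 4.
Latitude subsquare d = 3; −1 → 2 = c.

BB43ac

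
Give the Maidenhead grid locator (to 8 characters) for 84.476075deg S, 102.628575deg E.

Offset from 180°W / 90°S: lon 282.62858°, lat 5.52393°.
Field (20°×10°, letters A–R): lon ⌊282.62858/20⌋ = 14 → O; lat ⌊5.52393/10⌋ = 0 → A.
Square (2°×1°, digits 0–9): lon ⌊2.62858/2⌋ = 1; lat ⌊5.52393/1⌋ = 5.
Subsquare (5′×2.5′, letters a–x): lon ⌊0.62858/0.0833333⌋ = 7 → h; lat ⌊0.52393/0.0416667⌋ = 12 → m.
Extended square (30″×15″, digits 0–9): lon ⌊0.04524/0.00833333⌋ = 5; lat ⌊0.02393/0.00416667⌋ = 5.

OA15hm55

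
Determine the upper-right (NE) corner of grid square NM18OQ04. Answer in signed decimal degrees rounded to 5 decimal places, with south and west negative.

Field N=13, M=12: +13·20° lon, +12·10° lat → SW at lon 80°, lat 30°.
Square 1, 8: +1·2° lon, +8·1° lat → SW at lon 82°, lat 38°.
Subsquare o=14, q=16: +14·0.0833333° lon, +16·0.0416667° lat → SW at lon 83.1667°, lat 38.6667°.
Extended square 0, 4: +0·0.00833333° lon, +4·0.00416667° lat → SW at lon 83.1667°, lat 38.6833°.
Cell spans 0.00833333° lon × 0.00416667° lat. NE corner is SW corner plus one full cell.
latitude 38.68750, longitude 83.17500.

38.68750, 83.17500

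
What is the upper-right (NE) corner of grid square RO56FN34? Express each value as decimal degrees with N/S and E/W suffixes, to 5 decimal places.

56.56250° N, 170.45000° E

Field R=17, O=14: +17·20° lon, +14·10° lat → SW at lon 160°, lat 50°.
Square 5, 6: +5·2° lon, +6·1° lat → SW at lon 170°, lat 56°.
Subsquare f=5, n=13: +5·0.0833333° lon, +13·0.0416667° lat → SW at lon 170.417°, lat 56.5417°.
Extended square 3, 4: +3·0.00833333° lon, +4·0.00416667° lat → SW at lon 170.442°, lat 56.5583°.
Cell spans 0.00833333° lon × 0.00416667° lat. NE corner is SW corner plus one full cell.
latitude 56.56250° N, longitude 170.45000° E.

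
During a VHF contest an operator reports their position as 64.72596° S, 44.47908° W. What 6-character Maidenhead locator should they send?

Offset from 180°W / 90°S: lon 135.5209°, lat 25.2740°.
Field: 135.5209/20 → 6 → G, 25.2740/10 → 2 → C; chars GC.
Square: 15.5209/2 → 7, 5.2740/1 → 5; chars 75.
Subsquare: 1.5209/0.0833333 → 18 → s, 0.2740/0.0416667 → 6 → g; chars sg.

GC75sg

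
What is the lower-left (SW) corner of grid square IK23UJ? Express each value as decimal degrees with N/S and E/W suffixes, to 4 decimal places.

13.3750° N, 14.3333° W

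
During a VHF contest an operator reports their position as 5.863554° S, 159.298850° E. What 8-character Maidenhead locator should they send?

Shift to the Maidenhead origin (180°W, 90°S): lon 339.29885, lat 84.13645.
Field: 339.29885/20 → 16 → Q, 84.13645/10 → 8 → I; chars QI.
Square: 19.29885/2 → 9, 4.13645/1 → 4; chars 94.
Subsquare: 1.29885/0.0833333 → 15 → p, 0.13645/0.0416667 → 3 → d; chars pd.
Extended square: 0.04885/0.00833333 → 5, 0.01145/0.00416667 → 2; chars 52.

QI94pd52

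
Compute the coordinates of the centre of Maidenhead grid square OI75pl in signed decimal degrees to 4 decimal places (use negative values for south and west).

-4.5208, 115.2917

Field O=14, I=8: +14·20° lon, +8·10° lat → SW at lon 100°, lat -10°.
Square 7, 5: +7·2° lon, +5·1° lat → SW at lon 114°, lat -5°.
Subsquare p=15, l=11: +15·0.0833333° lon, +11·0.0416667° lat → SW at lon 115.25°, lat -4.54167°.
Cell spans 0.0833333° lon × 0.0416667° lat. Centre is SW corner plus half of each.
latitude -4.5208, longitude 115.2917.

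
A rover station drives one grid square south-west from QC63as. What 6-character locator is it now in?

QC53xr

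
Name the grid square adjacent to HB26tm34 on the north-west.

Longitude extended square 3; −1 → 2.
Latitude extended square 4; +1 → 5.

HB26tm25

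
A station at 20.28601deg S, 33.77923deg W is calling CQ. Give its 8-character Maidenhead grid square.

Add 180° to longitude and 90° to latitude: 146.22077, 69.71399.
Field: 146.22077/20 → 7 → H, 69.71399/10 → 6 → G; chars HG.
Square: 6.22077/2 → 3, 9.71399/1 → 9; chars 39.
Subsquare: 0.22077/0.0833333 → 2 → c, 0.71399/0.0416667 → 17 → r; chars cr.
Extended square: 0.05410/0.00833333 → 6, 0.00566/0.00416667 → 1; chars 61.

HG39cr61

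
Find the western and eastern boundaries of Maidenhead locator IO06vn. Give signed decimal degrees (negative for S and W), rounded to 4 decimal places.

-18.2500, -18.1667

Field I=8, O=14: +8·20° lon, +14·10° lat → SW at lon -20°, lat 50°.
Square 0, 6: +0·2° lon, +6·1° lat → SW at lon -20°, lat 56°.
Subsquare v=21, n=13: +21·0.0833333° lon, +13·0.0416667° lat → SW at lon -18.25°, lat 56.5417°.
Cell spans 0.0833333° lon × 0.0416667° lat.
west -18.2500, east -18.1667.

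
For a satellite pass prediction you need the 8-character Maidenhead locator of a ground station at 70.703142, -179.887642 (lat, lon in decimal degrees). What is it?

AQ00bq38

Shift to the Maidenhead origin (180°W, 90°S): lon 0.11236, lat 160.70314.
Field: 0.11236/20 → 0 → A, 160.70314/10 → 16 → Q; chars AQ.
Square: 0.11236/2 → 0, 0.70314/1 → 0; chars 00.
Subsquare: 0.11236/0.0833333 → 1 → b, 0.70314/0.0416667 → 16 → q; chars bq.
Extended square: 0.02902/0.00833333 → 3, 0.03648/0.00416667 → 8; chars 38.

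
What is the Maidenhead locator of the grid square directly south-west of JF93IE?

Longitude subsquare i = 8; −1 → 7 = h.
Latitude subsquare e = 4; −1 → 3 = d.

JF93hd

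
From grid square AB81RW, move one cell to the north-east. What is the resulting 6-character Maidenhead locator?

AB81sx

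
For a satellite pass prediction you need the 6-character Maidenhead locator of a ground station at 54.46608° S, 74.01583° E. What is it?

Add 180° to longitude and 90° to latitude: 254.0158, 35.5339.
Field: 254.0158/20 → 12 → M, 35.5339/10 → 3 → D; chars MD.
Square: 14.0158/2 → 7, 5.5339/1 → 5; chars 75.
Subsquare: 0.0158/0.0833333 → 0 → a, 0.5339/0.0416667 → 12 → m; chars am.

MD75am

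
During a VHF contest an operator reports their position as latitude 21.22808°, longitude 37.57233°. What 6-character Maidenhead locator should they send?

Offset from 180°W / 90°S: lon 217.5723°, lat 111.2281°.
Field: 217.5723/20 → 10 → K, 111.2281/10 → 11 → L; chars KL.
Square: 17.5723/2 → 8, 1.2281/1 → 1; chars 81.
Subsquare: 1.5723/0.0833333 → 18 → s, 0.2281/0.0416667 → 5 → f; chars sf.

KL81sf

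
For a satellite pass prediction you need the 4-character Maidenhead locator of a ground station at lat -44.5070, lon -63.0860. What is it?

Add 180° to longitude and 90° to latitude: 116.91, 45.49.
Field: lon ⌊116.91/20⌋ = 5 → F; lat ⌊45.49/10⌋ = 4 → E.
Square: lon ⌊16.91/2⌋ = 8; lat ⌊5.49/1⌋ = 5.

FE85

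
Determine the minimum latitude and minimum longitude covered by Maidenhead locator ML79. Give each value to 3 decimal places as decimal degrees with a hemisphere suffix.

29.000° N, 74.000° E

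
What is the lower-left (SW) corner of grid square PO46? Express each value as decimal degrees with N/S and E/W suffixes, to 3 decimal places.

56.000° N, 128.000° E

Field P=15, O=14: +15·20° lon, +14·10° lat → SW at lon 120°, lat 50°.
Square 4, 6: +4·2° lon, +6·1° lat → SW at lon 128°, lat 56°.
latitude 56.000° N, longitude 128.000° E.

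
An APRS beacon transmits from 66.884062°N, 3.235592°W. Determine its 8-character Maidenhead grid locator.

IP86jv12

Shift to the Maidenhead origin (180°W, 90°S): lon 176.76441, lat 156.88406.
Field (20°×10°, letters A–R): lon ⌊176.76441/20⌋ = 8 → I; lat ⌊156.88406/10⌋ = 15 → P.
Square (2°×1°, digits 0–9): lon ⌊16.76441/2⌋ = 8; lat ⌊6.88406/1⌋ = 6.
Subsquare (5′×2.5′, letters a–x): lon ⌊0.76441/0.0833333⌋ = 9 → j; lat ⌊0.88406/0.0416667⌋ = 21 → v.
Extended square (30″×15″, digits 0–9): lon ⌊0.01441/0.00833333⌋ = 1; lat ⌊0.00906/0.00416667⌋ = 2.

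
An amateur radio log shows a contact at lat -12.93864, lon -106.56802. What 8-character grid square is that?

DH67rb14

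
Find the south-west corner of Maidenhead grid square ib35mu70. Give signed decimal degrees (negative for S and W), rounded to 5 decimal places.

-74.16667, -12.94167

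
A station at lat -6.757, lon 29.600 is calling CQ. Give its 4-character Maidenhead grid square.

KI43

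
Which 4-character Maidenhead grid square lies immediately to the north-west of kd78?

KD69

Longitude square 7; −1 → 6.
Latitude square 8; +1 → 9.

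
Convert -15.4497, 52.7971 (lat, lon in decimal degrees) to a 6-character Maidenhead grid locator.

LH64jn

Shift to the Maidenhead origin (180°W, 90°S): lon 232.7971, lat 74.5503.
Field: lon ⌊232.7971/20⌋ = 11 → L; lat ⌊74.5503/10⌋ = 7 → H.
Square: lon ⌊12.7971/2⌋ = 6; lat ⌊4.5503/1⌋ = 4.
Subsquare: lon ⌊0.7971/0.0833333⌋ = 9 → j; lat ⌊0.5503/0.0416667⌋ = 13 → n.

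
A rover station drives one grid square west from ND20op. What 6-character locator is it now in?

ND20np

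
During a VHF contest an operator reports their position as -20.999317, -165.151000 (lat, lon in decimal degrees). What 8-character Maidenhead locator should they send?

AG79ka10

Add 180° to longitude and 90° to latitude: 14.84900, 69.00068.
Field: 14.84900/20 → 0 → A, 69.00068/10 → 6 → G; chars AG.
Square: 14.84900/2 → 7, 9.00068/1 → 9; chars 79.
Subsquare: 0.84900/0.0833333 → 10 → k, 0.00068/0.0416667 → 0 → a; chars ka.
Extended square: 0.01567/0.00833333 → 1, 0.00068/0.00416667 → 0; chars 10.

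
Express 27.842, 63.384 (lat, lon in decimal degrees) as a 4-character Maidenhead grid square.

Add 180° to longitude and 90° to latitude: 243.38, 117.84.
Field: lon ⌊243.38/20⌋ = 12 → M; lat ⌊117.84/10⌋ = 11 → L.
Square: lon ⌊3.38/2⌋ = 1; lat ⌊7.84/1⌋ = 7.

ML17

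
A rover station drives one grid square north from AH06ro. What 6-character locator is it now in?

AH06rp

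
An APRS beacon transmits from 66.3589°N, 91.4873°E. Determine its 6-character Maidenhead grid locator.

NP56ri

Add 180° to longitude and 90° to latitude: 271.4873, 156.3589.
Field: 271.4873/20 → 13 → N, 156.3589/10 → 15 → P; chars NP.
Square: 11.4873/2 → 5, 6.3589/1 → 6; chars 56.
Subsquare: 1.4873/0.0833333 → 17 → r, 0.3589/0.0416667 → 8 → i; chars ri.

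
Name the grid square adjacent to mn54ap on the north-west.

MN44xq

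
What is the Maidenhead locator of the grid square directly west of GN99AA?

GN89xa

Longitude subsquare a = 0; −1 → -1, wraps to 23 = x, carry into square.
Longitude square 9; −1 → 8.
The latitude characters are unchanged.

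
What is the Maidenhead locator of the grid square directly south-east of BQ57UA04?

BQ57ua13

Longitude extended square 0; +1 → 1.
Latitude extended square 4; −1 → 3.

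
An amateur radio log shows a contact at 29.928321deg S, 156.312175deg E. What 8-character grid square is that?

Add 180° to longitude and 90° to latitude: 336.31218, 60.07168.
Field: 336.31218/20 → 16 → Q, 60.07168/10 → 6 → G; chars QG.
Square: 16.31218/2 → 8, 0.07168/1 → 0; chars 80.
Subsquare: 0.31218/0.0833333 → 3 → d, 0.07168/0.0416667 → 1 → b; chars db.
Extended square: 0.06218/0.00833333 → 7, 0.03001/0.00416667 → 7; chars 77.

QG80db77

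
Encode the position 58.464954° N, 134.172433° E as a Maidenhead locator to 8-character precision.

PO78cl01

Shift to the Maidenhead origin (180°W, 90°S): lon 314.17243, lat 148.46495.
Field (20°×10°, letters A–R): 314.17243/20 → 15 → P, 148.46495/10 → 14 → O; chars PO.
Square (2°×1°, digits 0–9): 14.17243/2 → 7, 8.46495/1 → 8; chars 78.
Subsquare (5′×2.5′, letters a–x): 0.17243/0.0833333 → 2 → c, 0.46495/0.0416667 → 11 → l; chars cl.
Extended square (30″×15″, digits 0–9): 0.00577/0.00833333 → 0, 0.00662/0.00416667 → 1; chars 01.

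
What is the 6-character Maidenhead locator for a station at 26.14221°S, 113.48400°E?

Add 180° to longitude and 90° to latitude: 293.4840, 63.8578.
Field (20°×10°, letters A–R): lon ⌊293.4840/20⌋ = 14 → O; lat ⌊63.8578/10⌋ = 6 → G.
Square (2°×1°, digits 0–9): lon ⌊13.4840/2⌋ = 6; lat ⌊3.8578/1⌋ = 3.
Subsquare (5′×2.5′, letters a–x): lon ⌊1.4840/0.0833333⌋ = 17 → r; lat ⌊0.8578/0.0416667⌋ = 20 → u.

OG63ru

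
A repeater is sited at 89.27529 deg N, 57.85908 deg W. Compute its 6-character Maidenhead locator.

Shift to the Maidenhead origin (180°W, 90°S): lon 122.1409, lat 179.2753.
Field: 122.1409/20 → 6 → G, 179.2753/10 → 17 → R; chars GR.
Square: 2.1409/2 → 1, 9.2753/1 → 9; chars 19.
Subsquare: 0.1409/0.0833333 → 1 → b, 0.2753/0.0416667 → 6 → g; chars bg.

GR19bg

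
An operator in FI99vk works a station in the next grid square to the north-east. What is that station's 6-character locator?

FI99wl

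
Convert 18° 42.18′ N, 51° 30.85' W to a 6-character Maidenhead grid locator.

GK48fq

Shift to the Maidenhead origin (180°W, 90°S): lon 128.4858, lat 108.7030.
Field: lon ⌊128.4858/20⌋ = 6 → G; lat ⌊108.7030/10⌋ = 10 → K.
Square: lon ⌊8.4858/2⌋ = 4; lat ⌊8.7030/1⌋ = 8.
Subsquare: lon ⌊0.4858/0.0833333⌋ = 5 → f; lat ⌊0.7030/0.0416667⌋ = 16 → q.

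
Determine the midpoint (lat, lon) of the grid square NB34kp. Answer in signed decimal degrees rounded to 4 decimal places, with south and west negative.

-75.3542, 86.8750

Field N=13, B=1: +13·20° lon, +1·10° lat → SW at lon 80°, lat -80°.
Square 3, 4: +3·2° lon, +4·1° lat → SW at lon 86°, lat -76°.
Subsquare k=10, p=15: +10·0.0833333° lon, +15·0.0416667° lat → SW at lon 86.8333°, lat -75.375°.
Cell spans 0.0833333° lon × 0.0416667° lat. Centre is SW corner plus half of each.
latitude -75.3542, longitude 86.8750.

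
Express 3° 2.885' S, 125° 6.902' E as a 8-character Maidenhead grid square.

PI26nw38

Add 180° to longitude and 90° to latitude: 305.11503, 86.95192.
Field (20°×10°, letters A–R): lon ⌊305.11503/20⌋ = 15 → P; lat ⌊86.95192/10⌋ = 8 → I.
Square (2°×1°, digits 0–9): lon ⌊5.11503/2⌋ = 2; lat ⌊6.95192/1⌋ = 6.
Subsquare (5′×2.5′, letters a–x): lon ⌊1.11503/0.0833333⌋ = 13 → n; lat ⌊0.95192/0.0416667⌋ = 22 → w.
Extended square (30″×15″, digits 0–9): lon ⌊0.03170/0.00833333⌋ = 3; lat ⌊0.03525/0.00416667⌋ = 8.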